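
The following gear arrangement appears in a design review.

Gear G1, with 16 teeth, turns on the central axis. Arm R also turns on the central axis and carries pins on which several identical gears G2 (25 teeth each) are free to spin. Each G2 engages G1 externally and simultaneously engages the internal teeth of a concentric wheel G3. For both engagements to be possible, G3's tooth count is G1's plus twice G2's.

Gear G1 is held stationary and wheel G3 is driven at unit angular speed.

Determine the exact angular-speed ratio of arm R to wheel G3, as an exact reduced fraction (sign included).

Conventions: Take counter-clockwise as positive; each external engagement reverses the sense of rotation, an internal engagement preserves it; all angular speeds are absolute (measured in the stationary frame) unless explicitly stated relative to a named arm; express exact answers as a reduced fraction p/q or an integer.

class = planetary set [G3 = 16+2·25 = 66; Willis about the carrier]
ring teeth: 16 + 2·25 = 66
16(ω_sun−ω_arm) = −66(ω_ring−ω_arm),  ω_sun = 0, ω_ring = 1
16(0−ω_arm) = −66(1−ω_arm)  ⇒  82·ω_arm = 66  ⇒  ω_arm = 33/41
ω_out/ω_in = 33/41

33/41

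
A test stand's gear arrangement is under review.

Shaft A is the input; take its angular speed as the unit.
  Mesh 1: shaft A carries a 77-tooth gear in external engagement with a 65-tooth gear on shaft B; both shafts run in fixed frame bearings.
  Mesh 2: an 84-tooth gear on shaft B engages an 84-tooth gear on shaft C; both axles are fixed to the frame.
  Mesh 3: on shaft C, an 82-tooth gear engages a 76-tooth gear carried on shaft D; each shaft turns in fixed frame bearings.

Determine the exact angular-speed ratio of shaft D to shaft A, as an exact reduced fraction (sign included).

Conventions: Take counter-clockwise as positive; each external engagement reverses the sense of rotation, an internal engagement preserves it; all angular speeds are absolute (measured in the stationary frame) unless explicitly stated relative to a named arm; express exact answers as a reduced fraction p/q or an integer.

-3157/2470

class = fixed-axis compound train [3 meshes; 3 ratios multiply, 3 sense flips]
mesh 1 [77T→65T]: running ratio 77/65, sense −
mesh 2 [84T→84T]: running ratio 77/65, sense +
mesh 3 [82T→76T]: running ratio 3157/2470, sense −
ω_out/ω_in = -3157/2470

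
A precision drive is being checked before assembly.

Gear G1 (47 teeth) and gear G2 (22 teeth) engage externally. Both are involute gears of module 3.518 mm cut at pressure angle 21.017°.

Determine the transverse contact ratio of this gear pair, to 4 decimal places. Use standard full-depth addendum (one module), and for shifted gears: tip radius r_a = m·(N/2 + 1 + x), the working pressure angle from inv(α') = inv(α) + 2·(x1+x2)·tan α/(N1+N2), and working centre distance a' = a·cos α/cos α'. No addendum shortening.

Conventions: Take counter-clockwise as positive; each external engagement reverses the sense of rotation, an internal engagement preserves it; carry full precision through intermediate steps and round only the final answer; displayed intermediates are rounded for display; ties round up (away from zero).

class = single-mesh tooth geometry [involute pair 47T × 22T, m = 3.518]
base radii: r_b1 = 77.173101, r_b2 = 36.123579
tip radii: r_a1 = 86.191000, r_a2 = 42.216000
no profile shift: α' = α, a' = a
action lengths: √(r_a1²−r_b1²) = 38.382301, √(r_a2²−r_b2²) = 21.846686
base pitch p_b = π·m·cos α = 10.316870
CR = (38.382301 + 21.846686 − 121.371000·sin 21.01700°)/10.316870 = 1.618698
contact ratio ≈ 1.6187

1.6187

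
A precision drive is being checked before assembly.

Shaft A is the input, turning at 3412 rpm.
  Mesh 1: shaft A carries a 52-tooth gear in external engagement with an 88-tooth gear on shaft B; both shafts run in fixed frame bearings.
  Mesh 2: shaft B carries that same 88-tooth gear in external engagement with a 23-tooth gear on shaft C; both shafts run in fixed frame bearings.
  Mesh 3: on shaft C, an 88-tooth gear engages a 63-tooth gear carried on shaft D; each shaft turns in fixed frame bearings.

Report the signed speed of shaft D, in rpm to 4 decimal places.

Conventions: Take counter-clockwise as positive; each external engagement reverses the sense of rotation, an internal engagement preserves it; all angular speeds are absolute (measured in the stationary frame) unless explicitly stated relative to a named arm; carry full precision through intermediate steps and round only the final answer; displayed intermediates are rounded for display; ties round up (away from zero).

recognized (4 fixed axles, 3 meshes): fixed-axis compound train
mesh 1 [52T→88T]: ω = 3412.0000×52/88 = 2016.1818 rpm, sense flips to −
mesh 2 [88T→23T]: ω = 2016.1818×88/23 = 7714.0870 rpm, sense flips to +
mesh 3 [88T→63T]: ω = 7714.0870×88/63 = 10775.2326 rpm, sense flips to −
signed output speed = -10775.2326 rpm

-10775.2326 rpm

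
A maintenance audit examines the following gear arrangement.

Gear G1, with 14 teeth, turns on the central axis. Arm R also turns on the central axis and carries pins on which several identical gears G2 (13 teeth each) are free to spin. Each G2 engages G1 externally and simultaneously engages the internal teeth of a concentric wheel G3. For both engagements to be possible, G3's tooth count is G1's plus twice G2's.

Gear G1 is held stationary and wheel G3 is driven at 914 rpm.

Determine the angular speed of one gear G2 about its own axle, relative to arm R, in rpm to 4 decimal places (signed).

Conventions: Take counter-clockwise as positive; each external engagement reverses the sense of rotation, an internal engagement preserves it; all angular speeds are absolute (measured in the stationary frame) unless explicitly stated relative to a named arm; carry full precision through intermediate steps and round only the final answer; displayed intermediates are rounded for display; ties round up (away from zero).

topology: planetary set — G1 14T / G2 13T / G3 40T, arm = carrier (Willis)
normalise by the input: solve with ω_ring = 1, then scale by 914 rpm
ring teeth: 14 + 2·13 = 40
14(ω_sun−ω_arm) = −40(ω_ring−ω_arm),  ω_sun = 0, ω_ring = 1
14(0−ω_arm) = −40(1−ω_arm)  ⇒  54·ω_arm = 40  ⇒  ω_arm = 20/27
sun–planet mesh: 14·(0−20/27) = −13·(ω_p−ω_arm)  ⇒  ω_p−ω_arm = 280/351
scale: ω_p−ω_arm = 280/351 × 914 rpm = +729.1168 rpm

+729.1168 rpm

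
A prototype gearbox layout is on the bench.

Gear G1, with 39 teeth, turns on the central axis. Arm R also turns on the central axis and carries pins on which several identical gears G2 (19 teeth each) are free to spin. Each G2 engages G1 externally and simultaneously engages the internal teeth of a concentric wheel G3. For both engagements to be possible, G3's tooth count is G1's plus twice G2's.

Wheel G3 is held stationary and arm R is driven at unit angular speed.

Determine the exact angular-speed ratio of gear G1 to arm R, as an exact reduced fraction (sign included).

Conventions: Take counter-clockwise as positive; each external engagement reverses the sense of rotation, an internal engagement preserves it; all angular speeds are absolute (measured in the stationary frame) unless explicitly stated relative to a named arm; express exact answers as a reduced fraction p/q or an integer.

recognized (axles ride arm R): planetary set, 39/19/77 teeth
ring teeth: 39 + 2·19 = 77
39(ω_sun−ω_arm) = −77(ω_ring−ω_arm),  ω_ring = 0, ω_arm = 1
ω_sun = 1 − (77/39)(0−1) = 116/39
ω_out/ω_in = 116/39

116/39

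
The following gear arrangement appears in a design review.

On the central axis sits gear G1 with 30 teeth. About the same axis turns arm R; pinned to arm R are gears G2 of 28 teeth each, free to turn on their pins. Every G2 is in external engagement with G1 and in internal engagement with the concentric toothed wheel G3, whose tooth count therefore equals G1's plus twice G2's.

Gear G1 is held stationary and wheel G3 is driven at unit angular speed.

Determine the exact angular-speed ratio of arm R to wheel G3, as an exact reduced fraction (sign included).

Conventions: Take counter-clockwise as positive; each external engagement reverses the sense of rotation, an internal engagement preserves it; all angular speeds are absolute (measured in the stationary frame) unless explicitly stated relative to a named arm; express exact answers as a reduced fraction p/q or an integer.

43/58

topology: planetary set — G1 30T / G2 28T / G3 86T, arm = carrier (Willis)
ring teeth: 30 + 2·28 = 86
30(ω_sun−ω_arm) = −86(ω_ring−ω_arm),  ω_sun = 0, ω_ring = 1
30(0−ω_arm) = −86(1−ω_arm)  ⇒  116·ω_arm = 86  ⇒  ω_arm = 43/58
ω_out/ω_in = 43/58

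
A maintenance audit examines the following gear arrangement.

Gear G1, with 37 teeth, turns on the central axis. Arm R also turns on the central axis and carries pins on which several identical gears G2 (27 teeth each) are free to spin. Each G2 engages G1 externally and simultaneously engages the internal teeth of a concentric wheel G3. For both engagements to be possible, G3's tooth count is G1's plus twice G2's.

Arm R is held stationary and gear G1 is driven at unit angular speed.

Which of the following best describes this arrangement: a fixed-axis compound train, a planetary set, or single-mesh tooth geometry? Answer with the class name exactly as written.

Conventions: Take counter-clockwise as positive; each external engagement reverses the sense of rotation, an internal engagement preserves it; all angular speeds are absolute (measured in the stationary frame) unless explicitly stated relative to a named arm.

planetary set

class = planetary set [G3 = 37+2·27 = 91; Willis about the carrier]
classification: planetary set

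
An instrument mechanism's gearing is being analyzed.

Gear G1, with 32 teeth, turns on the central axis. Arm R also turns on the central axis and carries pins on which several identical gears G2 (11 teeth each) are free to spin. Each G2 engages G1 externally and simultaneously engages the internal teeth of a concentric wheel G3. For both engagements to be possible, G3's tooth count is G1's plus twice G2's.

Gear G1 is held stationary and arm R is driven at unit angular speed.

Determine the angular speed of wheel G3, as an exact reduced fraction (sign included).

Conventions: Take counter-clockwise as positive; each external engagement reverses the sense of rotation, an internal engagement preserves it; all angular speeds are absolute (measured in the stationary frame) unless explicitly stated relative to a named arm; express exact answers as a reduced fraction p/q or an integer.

class = planetary set [G3 = 32+2·11 = 54; Willis about the carrier]
ring teeth: 32 + 2·11 = 54
32(ω_sun−ω_arm) = −54(ω_ring−ω_arm),  ω_sun = 0, ω_arm = 1
ω_ring = 1 − (32/54)(0−1) = 43/27
exact speed ratio = 43/27

43/27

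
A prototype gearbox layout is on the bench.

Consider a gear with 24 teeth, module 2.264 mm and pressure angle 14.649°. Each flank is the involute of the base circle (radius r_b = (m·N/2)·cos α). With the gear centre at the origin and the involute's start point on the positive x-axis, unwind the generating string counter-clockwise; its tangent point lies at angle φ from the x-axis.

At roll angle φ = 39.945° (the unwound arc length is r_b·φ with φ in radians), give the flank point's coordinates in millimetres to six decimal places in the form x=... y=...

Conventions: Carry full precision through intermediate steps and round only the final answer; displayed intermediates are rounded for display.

x=31.917218 y=2.827133

single-mesh involute tooth geometry (24T wheel at module 2.264)
pitch radius r_p = m·N/2 = 2.264·24/2 = 27.168000
base radius r_b = r_p·cos α = 27.168000·cos 14.649° = 26.284856
roll angle φ = 39.945° = 0.69717177 rad
x = r_b·(cos φ + φ·sin φ) = 31.917218
y = r_b·(sin φ − φ·cos φ) = 2.827133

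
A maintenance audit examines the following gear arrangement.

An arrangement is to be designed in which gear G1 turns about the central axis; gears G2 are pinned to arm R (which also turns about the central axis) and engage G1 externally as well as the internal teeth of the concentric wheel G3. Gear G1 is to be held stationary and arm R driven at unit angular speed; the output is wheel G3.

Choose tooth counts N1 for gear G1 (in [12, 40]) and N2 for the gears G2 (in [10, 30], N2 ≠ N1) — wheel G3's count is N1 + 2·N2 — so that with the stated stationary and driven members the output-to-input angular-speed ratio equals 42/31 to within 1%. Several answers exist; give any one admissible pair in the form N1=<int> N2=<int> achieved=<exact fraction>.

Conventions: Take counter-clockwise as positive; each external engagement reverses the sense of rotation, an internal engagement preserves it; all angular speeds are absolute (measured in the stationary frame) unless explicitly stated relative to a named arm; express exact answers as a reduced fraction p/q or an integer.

N1=22 N2=20 achieved=42/31

design class (target 42/31): planetary set
Willis with ω_sun = 0: ω_ring/ω_arm = (N1+N3)/N3; set equal to 42/31  ⇒  N3/N1 = 1/(42/31 − 1) = 31/11
N3 = N1 + 2·N2  ⇒  N2/N1 = (N3/N1 − 1)/2 = (31/11 − 1)/2 = 10/11
smallest multiple with N1 ≥ 12 and N2 ≥ 10: k = 2  ⇒  N1 = 2·11 = 22, N2 = 2·10 = 20 (N1 ≤ 40, N2 ≤ 30, N2 ≠ N1 ✓), N3 = 22 + 2·20 = 62
check: (N1+N3)/N3 with N1 = 22, N3 = 62 gives 42/31; |achieved − target| = 0 ≤ 21/1550 ✓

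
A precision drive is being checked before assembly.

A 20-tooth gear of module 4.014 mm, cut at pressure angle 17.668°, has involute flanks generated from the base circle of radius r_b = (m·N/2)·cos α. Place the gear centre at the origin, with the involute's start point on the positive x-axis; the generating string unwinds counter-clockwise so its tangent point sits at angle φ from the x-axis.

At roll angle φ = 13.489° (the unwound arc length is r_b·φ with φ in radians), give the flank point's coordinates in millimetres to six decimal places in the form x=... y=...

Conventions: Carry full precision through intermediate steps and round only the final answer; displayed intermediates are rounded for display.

single-mesh involute tooth geometry (20T wheel at module 4.014)
pitch radius r_p = m·N/2 = 4.014·20/2 = 40.140000
base radius r_b = r_p·cos α = 40.140000·cos 17.668° = 38.246642
roll angle φ = 13.489° = 0.23542746 rad
x = r_b·(cos φ + φ·sin φ) = 39.291931
y = r_b·(sin φ − φ·cos φ) = 0.165438

x=39.291931 y=0.165438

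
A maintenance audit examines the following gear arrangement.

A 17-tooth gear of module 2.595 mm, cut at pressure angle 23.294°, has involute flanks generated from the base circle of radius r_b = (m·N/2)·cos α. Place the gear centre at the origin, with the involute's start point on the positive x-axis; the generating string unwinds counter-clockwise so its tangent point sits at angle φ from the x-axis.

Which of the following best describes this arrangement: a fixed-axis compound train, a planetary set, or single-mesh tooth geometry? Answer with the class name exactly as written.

topology: single-mesh involute geometry — m = 2.595, N = 17
classification: single-mesh tooth geometry

single-mesh tooth geometry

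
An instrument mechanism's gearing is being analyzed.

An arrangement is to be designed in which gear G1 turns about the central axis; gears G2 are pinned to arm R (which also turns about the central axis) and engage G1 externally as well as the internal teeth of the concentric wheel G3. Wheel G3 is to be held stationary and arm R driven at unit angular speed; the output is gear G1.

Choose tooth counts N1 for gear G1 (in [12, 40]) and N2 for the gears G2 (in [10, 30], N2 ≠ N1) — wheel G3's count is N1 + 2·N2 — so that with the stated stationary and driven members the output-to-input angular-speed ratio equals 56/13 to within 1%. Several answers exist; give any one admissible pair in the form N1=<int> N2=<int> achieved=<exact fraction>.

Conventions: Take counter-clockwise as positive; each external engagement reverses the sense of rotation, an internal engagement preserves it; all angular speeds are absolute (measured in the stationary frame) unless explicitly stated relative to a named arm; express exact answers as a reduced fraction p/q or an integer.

topology: planetary set — design target 56/13, arm = carrier (Willis)
Willis with ω_ring = 0: ω_sun/ω_arm = (N1+N3)/N1; set equal to 56/13  ⇒  N3/N1 = 56/13 − 1 = 43/13
N3 = N1 + 2·N2  ⇒  N2/N1 = (N3/N1 − 1)/2 = (43/13 − 1)/2 = 15/13
smallest multiple with N1 ≥ 12 and N2 ≥ 10: k = 1  ⇒  N1 = 1·13 = 13, N2 = 1·15 = 15 (N1 ≤ 40, N2 ≤ 30, N2 ≠ N1 ✓), N3 = 13 + 2·15 = 43
check: (N1+N3)/N1 with N1 = 13, N3 = 43 gives 56/13; |achieved − target| = 0 ≤ 14/325 ✓

N1=13 N2=15 achieved=56/13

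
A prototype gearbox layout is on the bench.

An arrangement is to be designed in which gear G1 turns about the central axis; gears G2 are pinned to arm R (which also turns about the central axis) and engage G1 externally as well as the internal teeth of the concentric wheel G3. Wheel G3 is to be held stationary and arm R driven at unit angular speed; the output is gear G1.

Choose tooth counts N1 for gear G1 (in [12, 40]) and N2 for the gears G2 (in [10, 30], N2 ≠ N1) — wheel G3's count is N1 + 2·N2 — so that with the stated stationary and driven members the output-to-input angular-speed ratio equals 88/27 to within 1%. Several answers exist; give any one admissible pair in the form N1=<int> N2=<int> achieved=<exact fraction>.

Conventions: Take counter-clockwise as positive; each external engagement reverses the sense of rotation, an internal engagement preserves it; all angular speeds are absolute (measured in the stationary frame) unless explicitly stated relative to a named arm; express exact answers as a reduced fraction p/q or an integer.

design class (target 88/27): planetary set
Willis with ω_ring = 0: ω_sun/ω_arm = (N1+N3)/N1; set equal to 88/27  ⇒  N3/N1 = 88/27 − 1 = 61/27
N3 = N1 + 2·N2  ⇒  N2/N1 = (N3/N1 − 1)/2 = (61/27 − 1)/2 = 17/27
smallest multiple with N1 ≥ 12 and N2 ≥ 10: k = 1  ⇒  N1 = 1·27 = 27, N2 = 1·17 = 17 (N1 ≤ 40, N2 ≤ 30, N2 ≠ N1 ✓), N3 = 27 + 2·17 = 61
check: (N1+N3)/N1 with N1 = 27, N3 = 61 gives 88/27; |achieved − target| = 0 ≤ 22/675 ✓

N1=27 N2=17 achieved=88/27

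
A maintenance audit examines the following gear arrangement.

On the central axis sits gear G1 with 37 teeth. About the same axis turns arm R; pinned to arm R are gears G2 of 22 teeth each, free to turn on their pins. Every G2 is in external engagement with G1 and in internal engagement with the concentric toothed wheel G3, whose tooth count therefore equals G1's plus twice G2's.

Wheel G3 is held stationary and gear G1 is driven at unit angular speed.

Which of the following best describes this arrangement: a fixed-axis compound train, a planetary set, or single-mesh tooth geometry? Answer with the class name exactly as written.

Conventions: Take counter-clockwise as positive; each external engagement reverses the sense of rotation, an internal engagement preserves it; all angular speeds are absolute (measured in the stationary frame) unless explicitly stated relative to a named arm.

planetary set

planetary set (37T centre, 22T on arm, 81T internal) — Willis relation
classification: planetary set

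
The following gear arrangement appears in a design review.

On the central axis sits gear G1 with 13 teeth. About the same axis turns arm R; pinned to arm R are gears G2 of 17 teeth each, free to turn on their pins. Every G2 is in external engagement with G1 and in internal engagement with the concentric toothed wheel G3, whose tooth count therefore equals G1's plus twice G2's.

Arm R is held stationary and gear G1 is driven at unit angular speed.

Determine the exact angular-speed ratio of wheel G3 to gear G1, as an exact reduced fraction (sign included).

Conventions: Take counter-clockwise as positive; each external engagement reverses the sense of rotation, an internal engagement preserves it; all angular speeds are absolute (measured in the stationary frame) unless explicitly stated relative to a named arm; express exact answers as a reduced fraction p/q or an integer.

topology: planetary set — G1 13T / G2 17T / G3 47T, arm = carrier (Willis)
ring teeth: 13 + 2·17 = 47
13(ω_sun−ω_arm) = −47(ω_ring−ω_arm),  ω_arm = 0, ω_sun = 1
ω_ring = 0 − (13/47)(1−0) = -13/47
ω_out/ω_in = -13/47

-13/47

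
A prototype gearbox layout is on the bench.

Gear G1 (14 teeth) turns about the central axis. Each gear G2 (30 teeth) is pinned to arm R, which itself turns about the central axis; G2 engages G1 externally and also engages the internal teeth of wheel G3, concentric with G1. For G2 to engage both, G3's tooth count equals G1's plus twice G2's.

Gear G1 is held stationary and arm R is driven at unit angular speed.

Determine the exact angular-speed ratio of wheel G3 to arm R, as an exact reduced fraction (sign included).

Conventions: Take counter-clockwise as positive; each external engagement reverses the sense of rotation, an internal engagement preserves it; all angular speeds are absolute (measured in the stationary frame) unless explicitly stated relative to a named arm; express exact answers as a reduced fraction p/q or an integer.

44/37

class = planetary set [G3 = 14+2·30 = 74; Willis about the carrier]
ring teeth: 14 + 2·30 = 74
14(ω_sun−ω_arm) = −74(ω_ring−ω_arm),  ω_sun = 0, ω_arm = 1
ω_ring = 1 − (14/74)(0−1) = 44/37
ω_out/ω_in = 44/37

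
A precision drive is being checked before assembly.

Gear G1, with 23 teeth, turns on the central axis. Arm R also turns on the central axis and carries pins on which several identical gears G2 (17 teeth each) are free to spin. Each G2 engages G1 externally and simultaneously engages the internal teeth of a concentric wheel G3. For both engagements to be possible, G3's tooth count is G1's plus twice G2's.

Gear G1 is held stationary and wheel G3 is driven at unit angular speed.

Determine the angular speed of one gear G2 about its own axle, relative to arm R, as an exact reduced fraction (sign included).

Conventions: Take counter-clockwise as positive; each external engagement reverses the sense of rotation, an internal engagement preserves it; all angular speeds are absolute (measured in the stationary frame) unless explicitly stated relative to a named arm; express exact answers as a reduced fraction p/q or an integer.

class = planetary set [G3 = 23+2·17 = 57; Willis about the carrier]
ring teeth: 23 + 2·17 = 57
23(ω_sun−ω_arm) = −57(ω_ring−ω_arm),  ω_sun = 0, ω_ring = 1
23(0−ω_arm) = −57(1−ω_arm)  ⇒  80·ω_arm = 57  ⇒  ω_arm = 57/80
sun–planet mesh: 23·(0−57/80) = −17·(ω_p−ω_arm)  ⇒  ω_p−ω_arm = 1311/1360
exact speed ratio = 1311/1360

1311/1360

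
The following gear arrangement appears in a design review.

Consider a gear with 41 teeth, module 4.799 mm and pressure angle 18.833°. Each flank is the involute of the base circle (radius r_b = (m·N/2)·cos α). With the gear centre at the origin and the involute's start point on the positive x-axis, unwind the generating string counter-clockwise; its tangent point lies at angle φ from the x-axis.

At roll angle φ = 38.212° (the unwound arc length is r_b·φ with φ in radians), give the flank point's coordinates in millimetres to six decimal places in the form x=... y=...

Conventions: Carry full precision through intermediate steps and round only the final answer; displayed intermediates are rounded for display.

x=111.573973 y=8.803944

recognized (one wheel, involute flank): single-mesh tooth geometry, m = 4.799, N = 41
pitch radius r_p = m·N/2 = 4.799·41/2 = 98.379500
base radius r_b = r_p·cos α = 98.379500·cos 18.833° = 93.112605
roll angle φ = 38.212° = 0.66692521 rad
x = r_b·(cos φ + φ·sin φ) = 111.573973
y = r_b·(sin φ − φ·cos φ) = 8.803944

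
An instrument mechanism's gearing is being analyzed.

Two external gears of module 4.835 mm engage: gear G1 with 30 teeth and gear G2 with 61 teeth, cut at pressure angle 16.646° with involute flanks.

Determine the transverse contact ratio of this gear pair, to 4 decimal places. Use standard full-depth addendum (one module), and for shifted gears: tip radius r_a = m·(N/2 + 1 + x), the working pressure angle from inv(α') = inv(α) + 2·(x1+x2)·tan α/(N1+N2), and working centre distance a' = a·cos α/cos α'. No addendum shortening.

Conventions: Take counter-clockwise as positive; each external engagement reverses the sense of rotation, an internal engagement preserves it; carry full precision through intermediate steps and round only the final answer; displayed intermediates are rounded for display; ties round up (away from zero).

topology: single-mesh involute geometry — m = 4.835, 30T/61T pair
base radii: r_b1 = 69.485688, r_b2 = 141.287565
tip radii: r_a1 = 77.360000, r_a2 = 152.302500
no profile shift: α' = α, a' = a
action lengths: √(r_a1²−r_b1²) = 34.004541, √(r_a2²−r_b2²) = 56.867175
base pitch p_b = π·m·cos α = 14.553048
CR = (34.004541 + 56.867175 − 219.992500·sin 16.64600°)/14.553048 = 1.913907
contact ratio ≈ 1.9139

1.9139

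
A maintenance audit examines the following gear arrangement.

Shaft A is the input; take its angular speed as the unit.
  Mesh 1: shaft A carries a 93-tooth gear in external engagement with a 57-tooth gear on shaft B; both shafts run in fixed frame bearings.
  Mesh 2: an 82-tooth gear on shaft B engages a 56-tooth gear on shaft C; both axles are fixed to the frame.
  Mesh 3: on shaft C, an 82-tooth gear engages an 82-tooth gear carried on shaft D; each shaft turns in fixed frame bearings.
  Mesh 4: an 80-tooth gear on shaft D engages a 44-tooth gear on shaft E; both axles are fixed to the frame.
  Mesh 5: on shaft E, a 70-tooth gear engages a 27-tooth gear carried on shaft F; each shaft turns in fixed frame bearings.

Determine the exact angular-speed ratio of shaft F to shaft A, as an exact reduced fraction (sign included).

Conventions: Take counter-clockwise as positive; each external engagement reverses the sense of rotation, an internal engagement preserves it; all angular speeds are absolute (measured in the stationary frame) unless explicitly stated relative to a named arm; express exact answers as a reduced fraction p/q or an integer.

class = fixed-axis compound train [5 meshes; 5 ratios multiply, 5 sense flips]
mesh 1 [93T→57T]: running ratio 31/19, sense −
mesh 2 [82T→56T]: running ratio 1271/532, sense +
mesh 3 [82T→82T]: running ratio 1271/532, sense −
mesh 4 [80T→44T]: running ratio 6355/1463, sense +
mesh 5 [70T→27T]: running ratio 63550/5643, sense −
ω_out/ω_in = -63550/5643

-63550/5643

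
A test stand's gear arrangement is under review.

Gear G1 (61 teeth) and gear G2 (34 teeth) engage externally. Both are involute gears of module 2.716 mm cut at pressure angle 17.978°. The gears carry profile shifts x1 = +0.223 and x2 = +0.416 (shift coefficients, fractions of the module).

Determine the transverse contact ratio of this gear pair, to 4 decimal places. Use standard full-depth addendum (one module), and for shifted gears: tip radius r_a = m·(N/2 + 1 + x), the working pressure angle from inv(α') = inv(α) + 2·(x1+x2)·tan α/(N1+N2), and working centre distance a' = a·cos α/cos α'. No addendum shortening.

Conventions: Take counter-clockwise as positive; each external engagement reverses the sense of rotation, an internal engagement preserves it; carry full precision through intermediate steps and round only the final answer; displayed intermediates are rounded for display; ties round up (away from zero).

class = single-mesh tooth geometry [involute pair 61T × 34T, m = 2.716]
base radii: r_b1 = 78.793443, r_b2 = 43.917657
tip radii: r_a1 = 86.159668, r_a2 = 50.017856
inv(α') = inv(17.978°) + 2·(+0.223+0.416)·tan α/(61+34) = 0.01508526  ⇒  α' = 20.07790°
a' = a·cos α / cos α' = 129.0100·cos 17.978°/cos 20.07790° = 130.651200
action lengths: √(r_a1²−r_b1²) = 34.858023, √(r_a2²−r_b2²) = 23.937948
base pitch p_b = π·m·cos α = 8.115964
CR = (34.858023 + 23.937948 − 130.651200·sin 20.07790°)/8.115964 = 1.718064
contact ratio ≈ 1.7181

1.7181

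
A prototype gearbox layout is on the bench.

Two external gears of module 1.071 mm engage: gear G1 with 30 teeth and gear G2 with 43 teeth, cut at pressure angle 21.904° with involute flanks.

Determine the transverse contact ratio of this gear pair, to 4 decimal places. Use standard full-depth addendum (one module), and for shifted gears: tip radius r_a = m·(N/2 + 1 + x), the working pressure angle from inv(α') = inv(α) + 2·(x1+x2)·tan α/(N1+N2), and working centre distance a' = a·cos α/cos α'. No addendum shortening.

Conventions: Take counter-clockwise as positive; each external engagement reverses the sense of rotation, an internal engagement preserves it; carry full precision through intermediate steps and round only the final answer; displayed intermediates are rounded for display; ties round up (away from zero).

1.6075

topology: single-mesh involute geometry — m = 1.071, 30T/43T pair
base radii: r_b1 = 14.905271, r_b2 = 21.364222
tip radii: r_a1 = 17.136000, r_a2 = 24.097500
no profile shift: α' = α, a' = a
action lengths: √(r_a1²−r_b1²) = 8.454312, √(r_a2²−r_b2²) = 11.147176
base pitch p_b = π·m·cos α = 3.121753
CR = (8.454312 + 11.147176 − 39.091500·sin 21.90400°)/3.121753 = 1.607528
contact ratio ≈ 1.6075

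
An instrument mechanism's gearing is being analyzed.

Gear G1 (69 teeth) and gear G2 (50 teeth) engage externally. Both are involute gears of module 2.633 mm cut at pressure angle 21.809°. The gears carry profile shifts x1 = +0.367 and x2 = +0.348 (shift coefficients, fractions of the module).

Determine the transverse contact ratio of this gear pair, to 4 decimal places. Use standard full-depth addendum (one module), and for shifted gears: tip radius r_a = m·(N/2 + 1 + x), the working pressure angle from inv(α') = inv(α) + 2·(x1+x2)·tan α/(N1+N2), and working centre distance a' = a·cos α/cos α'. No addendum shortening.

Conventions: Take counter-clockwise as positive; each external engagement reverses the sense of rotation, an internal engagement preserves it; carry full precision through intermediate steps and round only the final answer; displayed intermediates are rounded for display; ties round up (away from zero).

1.6135

single-mesh involute tooth geometry (69T engaging 50T at module 2.633)
base radii: r_b1 = 84.336960, r_b2 = 61.113739
tip radii: r_a1 = 94.437811, r_a2 = 69.374284
inv(α') = inv(21.809°) + 2·(+0.367+0.348)·tan α/(69+50) = 0.02432340  ⇒  α' = 23.39749°
a' = a·cos α / cos α' = 156.6635·cos 21.809°/cos 23.39749° = 158.482385
action lengths: √(r_a1²−r_b1²) = 42.494439, √(r_a2²−r_b2²) = 32.831421
base pitch p_b = π·m·cos α = 7.679779
CR = (42.494439 + 32.831421 − 158.482385·sin 23.39749°)/7.679779 = 1.613495
contact ratio ≈ 1.6135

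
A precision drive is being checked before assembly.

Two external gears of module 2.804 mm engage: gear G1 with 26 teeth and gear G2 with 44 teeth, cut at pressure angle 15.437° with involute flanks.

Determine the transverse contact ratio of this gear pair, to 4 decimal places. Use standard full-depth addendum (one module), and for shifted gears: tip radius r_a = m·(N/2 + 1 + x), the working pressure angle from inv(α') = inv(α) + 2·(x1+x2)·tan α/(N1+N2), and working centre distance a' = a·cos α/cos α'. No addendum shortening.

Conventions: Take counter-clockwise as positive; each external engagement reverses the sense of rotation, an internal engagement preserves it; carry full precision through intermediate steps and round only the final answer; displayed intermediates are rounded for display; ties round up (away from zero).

class = single-mesh tooth geometry [involute pair 26T × 44T, m = 2.804]
base radii: r_b1 = 35.136947, r_b2 = 59.462526
tip radii: r_a1 = 39.256000, r_a2 = 64.492000
no profile shift: α' = α, a' = a
action lengths: √(r_a1²−r_b1²) = 17.505099, √(r_a2²−r_b2²) = 24.968501
base pitch p_b = π·m·cos α = 8.491229
CR = (17.505099 + 24.968501 − 98.140000·sin 15.43700°)/8.491229 = 1.925614
contact ratio ≈ 1.9256

1.9256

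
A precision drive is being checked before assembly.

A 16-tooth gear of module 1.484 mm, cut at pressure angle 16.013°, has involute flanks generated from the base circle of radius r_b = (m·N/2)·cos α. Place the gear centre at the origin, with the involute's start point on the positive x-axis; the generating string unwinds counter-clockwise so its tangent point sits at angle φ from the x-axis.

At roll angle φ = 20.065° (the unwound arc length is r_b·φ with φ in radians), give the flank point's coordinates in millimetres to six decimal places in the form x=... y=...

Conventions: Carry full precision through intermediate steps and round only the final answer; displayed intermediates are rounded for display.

x=12.089793 y=0.161373

recognized (one wheel, involute flank): single-mesh tooth geometry, m = 1.484, N = 16
pitch radius r_p = m·N/2 = 1.484·16/2 = 11.872000
base radius r_b = r_p·cos α = 11.872000·cos 16.013° = 11.411356
roll angle φ = 20.065° = 0.35020031 rad
x = r_b·(cos φ + φ·sin φ) = 12.089793
y = r_b·(sin φ − φ·cos φ) = 0.161373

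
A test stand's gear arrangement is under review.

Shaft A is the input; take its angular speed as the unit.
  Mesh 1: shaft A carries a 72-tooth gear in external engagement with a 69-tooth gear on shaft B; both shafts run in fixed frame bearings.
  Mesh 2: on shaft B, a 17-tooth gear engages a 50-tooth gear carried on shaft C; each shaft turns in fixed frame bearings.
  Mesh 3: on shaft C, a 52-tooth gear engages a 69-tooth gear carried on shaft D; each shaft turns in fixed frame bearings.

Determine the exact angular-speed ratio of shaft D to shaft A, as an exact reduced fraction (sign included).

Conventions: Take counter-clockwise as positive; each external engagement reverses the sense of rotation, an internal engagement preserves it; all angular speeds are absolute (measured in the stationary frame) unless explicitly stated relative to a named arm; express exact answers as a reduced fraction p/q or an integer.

class = fixed-axis compound train [3 meshes; 3 ratios multiply, 3 sense flips]
mesh 1 [72T→69T]: running ratio 24/23, sense −
mesh 2 [17T→50T]: running ratio 204/575, sense +
mesh 3 [52T→69T]: running ratio 3536/13225, sense −
ω_out/ω_in = -3536/13225

-3536/13225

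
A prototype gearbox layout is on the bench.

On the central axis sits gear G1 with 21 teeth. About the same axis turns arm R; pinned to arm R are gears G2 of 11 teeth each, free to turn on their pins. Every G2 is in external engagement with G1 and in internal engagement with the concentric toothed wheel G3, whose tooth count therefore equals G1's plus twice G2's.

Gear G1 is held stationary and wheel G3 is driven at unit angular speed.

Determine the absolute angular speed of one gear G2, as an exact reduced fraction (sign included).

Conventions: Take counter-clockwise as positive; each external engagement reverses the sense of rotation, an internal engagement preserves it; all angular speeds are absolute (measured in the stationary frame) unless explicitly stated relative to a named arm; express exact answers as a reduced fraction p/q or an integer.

43/22

planetary set (21T centre, 11T on arm, 43T internal) — Willis relation
ring teeth: 21 + 2·11 = 43
21(ω_sun−ω_arm) = −43(ω_ring−ω_arm),  ω_sun = 0, ω_ring = 1
21(0−ω_arm) = −43(1−ω_arm)  ⇒  64·ω_arm = 43  ⇒  ω_arm = 43/64
sun–planet mesh: 21·(0−43/64) = −11·(ω_p−ω_arm)  ⇒  ω_p−ω_arm = 903/704
ω_p = 43/64 + 903/704 = 43/22
exact speed ratio = 43/22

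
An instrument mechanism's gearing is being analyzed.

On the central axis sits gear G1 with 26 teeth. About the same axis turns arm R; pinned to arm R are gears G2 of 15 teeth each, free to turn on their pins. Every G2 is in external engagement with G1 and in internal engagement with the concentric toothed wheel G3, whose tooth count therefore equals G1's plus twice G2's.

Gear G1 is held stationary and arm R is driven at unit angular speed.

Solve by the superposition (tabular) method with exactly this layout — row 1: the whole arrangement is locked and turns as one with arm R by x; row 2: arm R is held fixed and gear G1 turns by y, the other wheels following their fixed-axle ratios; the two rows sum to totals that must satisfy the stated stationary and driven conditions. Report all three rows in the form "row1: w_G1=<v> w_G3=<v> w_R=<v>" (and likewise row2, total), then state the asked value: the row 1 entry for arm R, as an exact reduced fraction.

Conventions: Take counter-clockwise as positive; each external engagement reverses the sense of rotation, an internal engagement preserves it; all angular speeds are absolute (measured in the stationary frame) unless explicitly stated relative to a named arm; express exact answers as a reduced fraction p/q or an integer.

row1: w_G1=1 w_G3=1 w_R=1
row2: w_G1=-1 w_G3=13/28 w_R=0
total: w_G1=0 w_G3=41/28 w_R=1
asked value: 1

topology: planetary set — G1 26T / G2 15T / G3 56T, arm = carrier (Willis)
row 1: whole set turns with the arm by x
row 2 — arm fixed, fixed-axis ratios: sun y, ring −(26/56)·y, arm 0
boundary: total ω_sun = x + y = 0 and total ω_arm = x = 1  ⇒  y = -1, x = 1
row 2 ring = −(26/56)·(-1) = 13/28
totals (row 1 + row 2): sun 1 + (-1) = 0, ring 1 + 13/28 = 41/28, arm 1 + 0 = 1
asked cell (row1, arm) = 1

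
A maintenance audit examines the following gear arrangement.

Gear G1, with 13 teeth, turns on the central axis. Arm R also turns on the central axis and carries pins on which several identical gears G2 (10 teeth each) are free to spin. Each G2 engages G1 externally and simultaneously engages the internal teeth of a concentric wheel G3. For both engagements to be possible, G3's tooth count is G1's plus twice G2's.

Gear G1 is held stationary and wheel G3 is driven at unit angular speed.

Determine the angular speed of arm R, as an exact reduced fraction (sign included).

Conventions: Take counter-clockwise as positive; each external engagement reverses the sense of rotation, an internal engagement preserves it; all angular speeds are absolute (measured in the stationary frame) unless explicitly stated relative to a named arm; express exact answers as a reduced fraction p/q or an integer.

33/46

recognized (axles ride arm R): planetary set, 13/10/33 teeth
ring teeth: 13 + 2·10 = 33
13(ω_sun−ω_arm) = −33(ω_ring−ω_arm),  ω_sun = 0, ω_ring = 1
13(0−ω_arm) = −33(1−ω_arm)  ⇒  46·ω_arm = 33  ⇒  ω_arm = 33/46
exact speed ratio = 33/46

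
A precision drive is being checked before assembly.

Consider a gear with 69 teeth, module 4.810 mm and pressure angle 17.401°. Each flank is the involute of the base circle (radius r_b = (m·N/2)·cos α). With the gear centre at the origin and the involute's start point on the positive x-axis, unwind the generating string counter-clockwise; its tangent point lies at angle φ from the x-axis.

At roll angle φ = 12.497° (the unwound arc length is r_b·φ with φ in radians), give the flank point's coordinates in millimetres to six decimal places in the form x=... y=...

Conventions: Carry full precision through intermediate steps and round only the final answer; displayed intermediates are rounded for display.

class = single-mesh tooth geometry [base-circle involute, m = 4.810, 69T]
pitch radius r_p = m·N/2 = 4.810·69/2 = 165.945000
base radius r_b = r_p·cos α = 165.945000·cos 17.401° = 158.350545
roll angle φ = 12.497° = 0.21811380 rad
x = r_b·(cos φ + φ·sin φ) = 162.072520
y = r_b·(sin φ − φ·cos φ) = 0.545105

x=162.072520 y=0.545105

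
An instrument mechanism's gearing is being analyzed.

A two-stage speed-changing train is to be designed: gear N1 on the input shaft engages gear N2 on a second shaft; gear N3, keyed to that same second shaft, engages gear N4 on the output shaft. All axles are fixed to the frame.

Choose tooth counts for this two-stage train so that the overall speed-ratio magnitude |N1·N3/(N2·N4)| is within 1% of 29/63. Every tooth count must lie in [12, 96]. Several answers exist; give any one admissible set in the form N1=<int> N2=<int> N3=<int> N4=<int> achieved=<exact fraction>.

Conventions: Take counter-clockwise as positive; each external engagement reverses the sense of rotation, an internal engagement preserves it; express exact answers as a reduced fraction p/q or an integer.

2-stage fixed-axis compound train for ratio 29/63
target = 29/63 in lowest terms: an exact hit needs N1·N3 = k·29 and N2·N4 = k·63 for one integer k, every count in [12, 96]; additionally prefer no 1:1 stage (N1 ≠ N2, N3 ≠ N4)
k = 1…11: no 1:1-free in-range split of k·29 and k·63 into factor pairs; take k = 12
k = 12: N1·N3 = 348 = 12·29, N2·N4 = 756 = 63·12
achieved = 12·29/(63·12) = 29/63; |achieved − target| = 0 ≤ 29/6300 ✓

N1=12 N2=63 N3=29 N4=12 achieved=29/63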